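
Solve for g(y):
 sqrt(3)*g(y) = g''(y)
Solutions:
 g(y) = C1*exp(-3^(1/4)*y) + C2*exp(3^(1/4)*y)


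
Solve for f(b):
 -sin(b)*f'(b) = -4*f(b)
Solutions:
 f(b) = C1*(cos(b)^2 - 2*cos(b) + 1)/(cos(b)^2 + 2*cos(b) + 1)


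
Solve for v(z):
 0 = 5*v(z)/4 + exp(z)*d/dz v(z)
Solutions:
 v(z) = C1*exp(5*exp(-z)/4)


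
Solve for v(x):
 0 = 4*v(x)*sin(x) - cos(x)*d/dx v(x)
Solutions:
 v(x) = C1/cos(x)^4


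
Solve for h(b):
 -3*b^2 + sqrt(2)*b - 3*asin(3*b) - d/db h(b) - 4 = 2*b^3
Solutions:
 h(b) = C1 - b^4/2 - b^3 + sqrt(2)*b^2/2 - 3*b*asin(3*b) - 4*b - sqrt(1 - 9*b^2)


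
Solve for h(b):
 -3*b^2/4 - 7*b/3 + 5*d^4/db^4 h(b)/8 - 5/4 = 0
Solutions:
 h(b) = C1 + C2*b + C3*b^2 + C4*b^3 + b^6/300 + 7*b^5/225 + b^4/12


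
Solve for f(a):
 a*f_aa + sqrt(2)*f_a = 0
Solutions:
 f(a) = C1 + C2*a^(1 - sqrt(2))


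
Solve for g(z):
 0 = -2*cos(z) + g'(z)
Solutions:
 g(z) = C1 + 2*sin(z)


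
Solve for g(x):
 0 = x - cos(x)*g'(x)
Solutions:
 g(x) = C1 + Integral(x/cos(x), x)


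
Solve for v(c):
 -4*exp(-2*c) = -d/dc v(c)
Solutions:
 v(c) = C1 - 2*exp(-2*c)


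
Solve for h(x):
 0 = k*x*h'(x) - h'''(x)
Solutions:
 h(x) = C1 + Integral(C2*airyai(k^(1/3)*x) + C3*airybi(k^(1/3)*x), x)


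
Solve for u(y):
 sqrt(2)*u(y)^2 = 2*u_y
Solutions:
 u(y) = -2/(C1 + sqrt(2)*y)


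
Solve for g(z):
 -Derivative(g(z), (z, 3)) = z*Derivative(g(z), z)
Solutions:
 g(z) = C1 + Integral(C2*airyai(-z) + C3*airybi(-z), z)


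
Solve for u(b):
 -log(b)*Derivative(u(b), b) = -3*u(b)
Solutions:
 u(b) = C1*exp(3*li(b))


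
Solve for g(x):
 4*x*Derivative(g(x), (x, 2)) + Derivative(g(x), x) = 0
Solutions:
 g(x) = C1 + C2*x^(3/4)


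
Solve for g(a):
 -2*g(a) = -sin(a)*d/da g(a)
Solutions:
 g(a) = C1*(cos(a) - 1)/(cos(a) + 1)


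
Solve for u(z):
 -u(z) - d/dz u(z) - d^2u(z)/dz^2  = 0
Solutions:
 u(z) = (C1*sin(sqrt(3)*z/2) + C2*cos(sqrt(3)*z/2))*exp(-z/2)


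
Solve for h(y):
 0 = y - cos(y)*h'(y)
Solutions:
 h(y) = C1 + Integral(y/cos(y), y)


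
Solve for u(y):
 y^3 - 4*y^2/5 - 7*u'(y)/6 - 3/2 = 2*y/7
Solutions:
 u(y) = C1 + 3*y^4/14 - 8*y^3/35 - 6*y^2/49 - 9*y/7


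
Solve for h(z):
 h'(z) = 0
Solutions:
 h(z) = C1


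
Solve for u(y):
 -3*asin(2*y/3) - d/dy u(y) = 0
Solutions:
 u(y) = C1 - 3*y*asin(2*y/3) - 3*sqrt(9 - 4*y^2)/2


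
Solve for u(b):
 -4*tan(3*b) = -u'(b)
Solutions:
 u(b) = C1 - 4*log(cos(3*b))/3


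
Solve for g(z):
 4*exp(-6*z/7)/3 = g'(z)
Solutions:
 g(z) = C1 - 14*exp(-6*z/7)/9


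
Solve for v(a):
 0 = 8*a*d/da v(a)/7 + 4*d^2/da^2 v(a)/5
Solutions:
 v(a) = C1 + C2*erf(sqrt(35)*a/7)


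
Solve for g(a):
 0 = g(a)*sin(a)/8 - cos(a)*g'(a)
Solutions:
 g(a) = C1/cos(a)^(1/8)


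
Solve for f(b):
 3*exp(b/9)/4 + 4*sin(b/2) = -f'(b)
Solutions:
 f(b) = C1 - 27*exp(b/9)/4 + 8*cos(b/2)


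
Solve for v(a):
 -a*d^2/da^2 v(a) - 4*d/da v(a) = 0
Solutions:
 v(a) = C1 + C2/a^3


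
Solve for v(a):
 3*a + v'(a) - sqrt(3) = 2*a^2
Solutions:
 v(a) = C1 + 2*a^3/3 - 3*a^2/2 + sqrt(3)*a


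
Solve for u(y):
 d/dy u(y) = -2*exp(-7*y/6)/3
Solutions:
 u(y) = C1 + 4*exp(-7*y/6)/7


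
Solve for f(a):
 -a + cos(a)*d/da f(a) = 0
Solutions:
 f(a) = C1 + Integral(a/cos(a), a)


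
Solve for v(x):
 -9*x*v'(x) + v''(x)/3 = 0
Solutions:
 v(x) = C1 + C2*erfi(3*sqrt(6)*x/2)


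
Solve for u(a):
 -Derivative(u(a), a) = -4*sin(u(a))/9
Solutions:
 -4*a/9 + log(cos(u(a)) - 1)/2 - log(cos(u(a)) + 1)/2 = C1


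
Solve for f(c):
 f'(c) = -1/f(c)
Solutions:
 f(c) = -sqrt(C1 - 2*c)
 f(c) = sqrt(C1 - 2*c)


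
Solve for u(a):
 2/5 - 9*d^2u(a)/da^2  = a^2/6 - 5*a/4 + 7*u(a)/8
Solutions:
 u(a) = C1*sin(sqrt(14)*a/12) + C2*cos(sqrt(14)*a/12) - 4*a^2/21 + 10*a/7 + 1072/245


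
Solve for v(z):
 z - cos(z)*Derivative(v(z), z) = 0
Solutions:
 v(z) = C1 + Integral(z/cos(z), z)


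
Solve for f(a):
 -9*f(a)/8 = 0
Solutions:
 f(a) = 0


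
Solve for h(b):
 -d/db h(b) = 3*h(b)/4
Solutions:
 h(b) = C1*exp(-3*b/4)


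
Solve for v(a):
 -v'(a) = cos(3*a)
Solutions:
 v(a) = C1 - sin(3*a)/3


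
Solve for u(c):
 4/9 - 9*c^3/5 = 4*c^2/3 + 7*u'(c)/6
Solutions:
 u(c) = C1 - 27*c^4/70 - 8*c^3/21 + 8*c/21


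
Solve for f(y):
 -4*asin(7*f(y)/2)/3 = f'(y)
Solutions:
 Integral(1/asin(7*_y/2), (_y, f(y))) = C1 - 4*y/3


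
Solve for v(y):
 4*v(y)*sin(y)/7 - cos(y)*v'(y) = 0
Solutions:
 v(y) = C1/cos(y)^(4/7)


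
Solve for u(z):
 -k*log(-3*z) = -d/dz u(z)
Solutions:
 u(z) = C1 + k*z*log(-z) + k*z*(-1 + log(3))


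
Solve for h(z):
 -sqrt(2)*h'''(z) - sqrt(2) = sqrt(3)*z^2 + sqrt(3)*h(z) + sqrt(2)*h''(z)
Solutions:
 h(z) = C1*exp(z*(-2 + (1 + 27*sqrt(6)/4 + sqrt(-4 + (4 + 27*sqrt(6))^2/4)/2)^(-1/3) + (1 + 27*sqrt(6)/4 + sqrt(-4 + (4 + 27*sqrt(6))^2/4)/2)^(1/3))/6)*sin(sqrt(3)*z*(-(1 + 27*sqrt(6)/4 + sqrt(-4 + (2 + 27*sqrt(6)/2)^2)/2)^(1/3) + (1 + 27*sqrt(6)/4 + sqrt(-4 + (2 + 27*sqrt(6)/2)^2)/2)^(-1/3))/6) + C2*exp(z*(-2 + (1 + 27*sqrt(6)/4 + sqrt(-4 + (4 + 27*sqrt(6))^2/4)/2)^(-1/3) + (1 + 27*sqrt(6)/4 + sqrt(-4 + (4 + 27*sqrt(6))^2/4)/2)^(1/3))/6)*cos(sqrt(3)*z*(-(1 + 27*sqrt(6)/4 + sqrt(-4 + (2 + 27*sqrt(6)/2)^2)/2)^(1/3) + (1 + 27*sqrt(6)/4 + sqrt(-4 + (2 + 27*sqrt(6)/2)^2)/2)^(-1/3))/6) + C3*exp(-z*((1 + 27*sqrt(6)/4 + sqrt(-4 + (4 + 27*sqrt(6))^2/4)/2)^(-1/3) + 1 + (1 + 27*sqrt(6)/4 + sqrt(-4 + (4 + 27*sqrt(6))^2/4)/2)^(1/3))/3) - z^2 + sqrt(6)/3


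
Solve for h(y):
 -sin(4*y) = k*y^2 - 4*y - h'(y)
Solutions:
 h(y) = C1 + k*y^3/3 - 2*y^2 - cos(4*y)/4


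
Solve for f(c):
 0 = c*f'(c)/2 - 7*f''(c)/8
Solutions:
 f(c) = C1 + C2*erfi(sqrt(14)*c/7)


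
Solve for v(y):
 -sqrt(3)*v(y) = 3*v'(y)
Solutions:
 v(y) = C1*exp(-sqrt(3)*y/3)


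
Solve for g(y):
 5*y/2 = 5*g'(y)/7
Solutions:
 g(y) = C1 + 7*y^2/4


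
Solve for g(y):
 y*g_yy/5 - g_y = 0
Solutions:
 g(y) = C1 + C2*y^6


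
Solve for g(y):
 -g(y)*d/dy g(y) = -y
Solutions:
 g(y) = -sqrt(C1 + y^2)
 g(y) = sqrt(C1 + y^2)


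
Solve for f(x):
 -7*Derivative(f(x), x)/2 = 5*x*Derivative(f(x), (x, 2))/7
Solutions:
 f(x) = C1 + C2/x^(39/10)


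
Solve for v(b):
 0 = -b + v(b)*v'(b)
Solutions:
 v(b) = -sqrt(C1 + b^2)
 v(b) = sqrt(C1 + b^2)


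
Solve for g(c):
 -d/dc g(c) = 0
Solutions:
 g(c) = C1


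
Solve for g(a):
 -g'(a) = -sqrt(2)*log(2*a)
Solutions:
 g(a) = C1 + sqrt(2)*a*log(a) - sqrt(2)*a + sqrt(2)*a*log(2)


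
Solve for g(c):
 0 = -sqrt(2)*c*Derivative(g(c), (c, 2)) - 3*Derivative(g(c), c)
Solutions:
 g(c) = C1 + C2*c^(1 - 3*sqrt(2)/2)


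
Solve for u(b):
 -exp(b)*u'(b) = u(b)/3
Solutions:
 u(b) = C1*exp(exp(-b)/3)


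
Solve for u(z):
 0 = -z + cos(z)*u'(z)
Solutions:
 u(z) = C1 + Integral(z/cos(z), z)


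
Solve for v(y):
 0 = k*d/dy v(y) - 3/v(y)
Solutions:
 v(y) = -sqrt(C1 + 6*y/k)
 v(y) = sqrt(C1 + 6*y/k)


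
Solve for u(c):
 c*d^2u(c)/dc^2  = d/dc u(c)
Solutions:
 u(c) = C1 + C2*c^2


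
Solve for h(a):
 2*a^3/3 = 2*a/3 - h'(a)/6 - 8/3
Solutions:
 h(a) = C1 - a^4 + 2*a^2 - 16*a


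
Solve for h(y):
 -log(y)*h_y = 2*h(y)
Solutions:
 h(y) = C1*exp(-2*li(y))


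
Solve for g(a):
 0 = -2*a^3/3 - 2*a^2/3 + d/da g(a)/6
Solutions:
 g(a) = C1 + a^4 + 4*a^3/3


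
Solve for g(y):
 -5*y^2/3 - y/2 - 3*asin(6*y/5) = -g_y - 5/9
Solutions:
 g(y) = C1 + 5*y^3/9 + y^2/4 + 3*y*asin(6*y/5) - 5*y/9 + sqrt(25 - 36*y^2)/2


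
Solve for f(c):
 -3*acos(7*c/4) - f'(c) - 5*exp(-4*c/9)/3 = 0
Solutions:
 f(c) = C1 - 3*c*acos(7*c/4) + 3*sqrt(16 - 49*c^2)/7 + 15*exp(-4*c/9)/4


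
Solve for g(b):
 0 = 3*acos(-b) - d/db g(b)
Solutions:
 g(b) = C1 + 3*b*acos(-b) + 3*sqrt(1 - b^2)


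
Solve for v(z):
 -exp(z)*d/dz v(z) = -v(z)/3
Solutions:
 v(z) = C1*exp(-exp(-z)/3)


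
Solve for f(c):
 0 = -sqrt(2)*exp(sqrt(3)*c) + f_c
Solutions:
 f(c) = C1 + sqrt(6)*exp(sqrt(3)*c)/3


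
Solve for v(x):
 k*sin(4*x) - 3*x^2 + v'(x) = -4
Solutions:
 v(x) = C1 + k*cos(4*x)/4 + x^3 - 4*x


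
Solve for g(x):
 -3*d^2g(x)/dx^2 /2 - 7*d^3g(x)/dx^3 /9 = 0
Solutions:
 g(x) = C1 + C2*x + C3*exp(-27*x/14)


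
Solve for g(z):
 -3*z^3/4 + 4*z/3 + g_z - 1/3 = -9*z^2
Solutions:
 g(z) = C1 + 3*z^4/16 - 3*z^3 - 2*z^2/3 + z/3


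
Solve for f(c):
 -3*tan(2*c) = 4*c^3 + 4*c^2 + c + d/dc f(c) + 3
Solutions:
 f(c) = C1 - c^4 - 4*c^3/3 - c^2/2 - 3*c + 3*log(cos(2*c))/2


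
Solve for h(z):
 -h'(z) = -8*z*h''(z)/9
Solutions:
 h(z) = C1 + C2*z^(17/8)


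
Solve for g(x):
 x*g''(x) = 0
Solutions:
 g(x) = C1 + C2*x


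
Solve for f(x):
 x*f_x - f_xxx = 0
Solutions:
 f(x) = C1 + Integral(C2*airyai(x) + C3*airybi(x), x)


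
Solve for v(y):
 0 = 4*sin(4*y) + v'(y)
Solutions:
 v(y) = C1 + cos(4*y)


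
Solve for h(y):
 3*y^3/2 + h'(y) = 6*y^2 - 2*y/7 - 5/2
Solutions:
 h(y) = C1 - 3*y^4/8 + 2*y^3 - y^2/7 - 5*y/2


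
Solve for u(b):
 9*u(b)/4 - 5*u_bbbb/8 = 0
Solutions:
 u(b) = C1*exp(-2^(1/4)*sqrt(3)*5^(3/4)*b/5) + C2*exp(2^(1/4)*sqrt(3)*5^(3/4)*b/5) + C3*sin(2^(1/4)*sqrt(3)*5^(3/4)*b/5) + C4*cos(2^(1/4)*sqrt(3)*5^(3/4)*b/5)


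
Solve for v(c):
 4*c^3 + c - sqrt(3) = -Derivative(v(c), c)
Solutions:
 v(c) = C1 - c^4 - c^2/2 + sqrt(3)*c


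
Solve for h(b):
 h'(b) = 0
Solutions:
 h(b) = C1


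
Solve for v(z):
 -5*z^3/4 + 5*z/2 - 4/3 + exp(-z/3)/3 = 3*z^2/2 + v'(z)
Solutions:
 v(z) = C1 - 5*z^4/16 - z^3/2 + 5*z^2/4 - 4*z/3 - 1/exp(z)^(1/3)


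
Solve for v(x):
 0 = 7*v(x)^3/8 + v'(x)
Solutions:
 v(x) = -2*sqrt(-1/(C1 - 7*x))
 v(x) = 2*sqrt(-1/(C1 - 7*x))


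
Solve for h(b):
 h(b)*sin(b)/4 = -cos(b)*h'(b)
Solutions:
 h(b) = C1*cos(b)^(1/4)


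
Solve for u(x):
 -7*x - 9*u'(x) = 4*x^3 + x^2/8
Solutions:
 u(x) = C1 - x^4/9 - x^3/216 - 7*x^2/18


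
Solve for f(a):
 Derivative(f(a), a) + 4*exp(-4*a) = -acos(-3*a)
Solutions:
 f(a) = C1 - a*acos(-3*a) - sqrt(1 - 9*a^2)/3 + exp(-4*a)


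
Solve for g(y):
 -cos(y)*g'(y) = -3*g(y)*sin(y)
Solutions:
 g(y) = C1/cos(y)^3


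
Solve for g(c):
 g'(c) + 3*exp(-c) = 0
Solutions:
 g(c) = C1 + 3*exp(-c)


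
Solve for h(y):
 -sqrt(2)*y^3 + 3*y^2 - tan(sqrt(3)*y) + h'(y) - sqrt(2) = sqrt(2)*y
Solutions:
 h(y) = C1 + sqrt(2)*y^4/4 - y^3 + sqrt(2)*y^2/2 + sqrt(2)*y - sqrt(3)*log(cos(sqrt(3)*y))/3


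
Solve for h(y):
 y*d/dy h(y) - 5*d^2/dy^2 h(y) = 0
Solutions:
 h(y) = C1 + C2*erfi(sqrt(10)*y/10)


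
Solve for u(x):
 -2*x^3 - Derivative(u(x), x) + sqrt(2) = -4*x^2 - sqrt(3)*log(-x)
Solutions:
 u(x) = C1 - x^4/2 + 4*x^3/3 + sqrt(3)*x*log(-x) + x*(-sqrt(3) + sqrt(2))


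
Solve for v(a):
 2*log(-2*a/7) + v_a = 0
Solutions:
 v(a) = C1 - 2*a*log(-a) + 2*a*(-log(2) + 1 + log(7))


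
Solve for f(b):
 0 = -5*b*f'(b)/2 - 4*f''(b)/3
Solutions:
 f(b) = C1 + C2*erf(sqrt(15)*b/4)


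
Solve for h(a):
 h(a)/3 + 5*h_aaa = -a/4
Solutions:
 h(a) = C3*exp(-15^(2/3)*a/15) - 3*a/4 + (C1*sin(3^(1/6)*5^(2/3)*a/10) + C2*cos(3^(1/6)*5^(2/3)*a/10))*exp(15^(2/3)*a/30)


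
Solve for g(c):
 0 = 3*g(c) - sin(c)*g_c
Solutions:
 g(c) = C1*(cos(c) - 1)^(3/2)/(cos(c) + 1)^(3/2)


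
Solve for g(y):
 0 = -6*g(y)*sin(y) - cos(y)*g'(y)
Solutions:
 g(y) = C1*cos(y)^6


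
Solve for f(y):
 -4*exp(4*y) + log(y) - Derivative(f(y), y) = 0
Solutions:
 f(y) = C1 + y*log(y) - y - exp(4*y)


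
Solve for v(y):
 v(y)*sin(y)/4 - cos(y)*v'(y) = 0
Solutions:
 v(y) = C1/cos(y)^(1/4)


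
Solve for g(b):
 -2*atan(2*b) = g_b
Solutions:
 g(b) = C1 - 2*b*atan(2*b) + log(4*b^2 + 1)/2


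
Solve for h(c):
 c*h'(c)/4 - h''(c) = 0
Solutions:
 h(c) = C1 + C2*erfi(sqrt(2)*c/4)


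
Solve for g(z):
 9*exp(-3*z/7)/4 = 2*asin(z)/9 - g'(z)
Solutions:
 g(z) = C1 + 2*z*asin(z)/9 + 2*sqrt(1 - z^2)/9 + 21*exp(-3*z/7)/4


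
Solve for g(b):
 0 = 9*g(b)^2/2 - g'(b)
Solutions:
 g(b) = -2/(C1 + 9*b)


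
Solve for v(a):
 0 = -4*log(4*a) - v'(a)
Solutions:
 v(a) = C1 - 4*a*log(a) - a*log(256) + 4*a


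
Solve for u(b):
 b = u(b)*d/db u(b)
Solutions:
 u(b) = -sqrt(C1 + b^2)
 u(b) = sqrt(C1 + b^2)


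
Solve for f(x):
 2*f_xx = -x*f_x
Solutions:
 f(x) = C1 + C2*erf(x/2)


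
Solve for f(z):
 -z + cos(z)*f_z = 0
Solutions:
 f(z) = C1 + Integral(z/cos(z), z)


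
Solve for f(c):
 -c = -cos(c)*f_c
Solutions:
 f(c) = C1 + Integral(c/cos(c), c)


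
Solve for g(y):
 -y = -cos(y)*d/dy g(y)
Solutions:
 g(y) = C1 + Integral(y/cos(y), y)


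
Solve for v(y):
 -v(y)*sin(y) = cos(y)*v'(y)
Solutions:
 v(y) = C1*cos(y)


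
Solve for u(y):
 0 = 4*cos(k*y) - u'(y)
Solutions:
 u(y) = C1 + 4*sin(k*y)/k


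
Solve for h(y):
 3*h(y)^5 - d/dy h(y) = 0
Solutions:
 h(y) = -(-1/(C1 + 12*y))^(1/4)
 h(y) = (-1/(C1 + 12*y))^(1/4)
 h(y) = -I*(-1/(C1 + 12*y))^(1/4)
 h(y) = I*(-1/(C1 + 12*y))^(1/4)


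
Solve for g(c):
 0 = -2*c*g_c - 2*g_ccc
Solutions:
 g(c) = C1 + Integral(C2*airyai(-c) + C3*airybi(-c), c)


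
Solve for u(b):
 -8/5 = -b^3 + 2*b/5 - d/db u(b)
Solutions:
 u(b) = C1 - b^4/4 + b^2/5 + 8*b/5


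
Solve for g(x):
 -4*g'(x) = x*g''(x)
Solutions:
 g(x) = C1 + C2/x^3


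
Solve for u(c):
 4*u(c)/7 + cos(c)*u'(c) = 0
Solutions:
 u(c) = C1*(sin(c) - 1)^(2/7)/(sin(c) + 1)^(2/7)


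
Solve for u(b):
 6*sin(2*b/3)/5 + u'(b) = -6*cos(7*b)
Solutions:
 u(b) = C1 - 6*sin(7*b)/7 + 9*cos(2*b/3)/5


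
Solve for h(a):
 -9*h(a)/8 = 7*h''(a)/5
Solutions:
 h(a) = C1*sin(3*sqrt(70)*a/28) + C2*cos(3*sqrt(70)*a/28)


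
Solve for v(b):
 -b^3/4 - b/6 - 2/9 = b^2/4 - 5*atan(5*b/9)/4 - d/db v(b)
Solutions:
 v(b) = C1 + b^4/16 + b^3/12 + b^2/12 - 5*b*atan(5*b/9)/4 + 2*b/9 + 9*log(25*b^2 + 81)/8


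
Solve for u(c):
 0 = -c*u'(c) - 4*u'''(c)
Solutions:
 u(c) = C1 + Integral(C2*airyai(-2^(1/3)*c/2) + C3*airybi(-2^(1/3)*c/2), c)


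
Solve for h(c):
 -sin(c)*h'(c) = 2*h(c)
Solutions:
 h(c) = C1*(cos(c) + 1)/(cos(c) - 1)


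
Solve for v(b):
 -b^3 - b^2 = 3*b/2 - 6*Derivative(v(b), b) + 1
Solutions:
 v(b) = C1 + b^4/24 + b^3/18 + b^2/8 + b/6


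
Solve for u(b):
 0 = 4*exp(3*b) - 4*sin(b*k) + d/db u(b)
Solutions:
 u(b) = C1 - 4*exp(3*b)/3 - 4*cos(b*k)/k


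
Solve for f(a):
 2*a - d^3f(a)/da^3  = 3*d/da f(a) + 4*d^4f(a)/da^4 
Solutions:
 f(a) = C1 + C4*exp(-a) + a^2/3 + (C2*sin(sqrt(39)*a/8) + C3*cos(sqrt(39)*a/8))*exp(3*a/8)


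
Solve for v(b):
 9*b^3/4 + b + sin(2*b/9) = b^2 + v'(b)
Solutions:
 v(b) = C1 + 9*b^4/16 - b^3/3 + b^2/2 - 9*cos(2*b/9)/2


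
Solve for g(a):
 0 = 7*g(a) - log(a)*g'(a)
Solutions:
 g(a) = C1*exp(7*li(a))


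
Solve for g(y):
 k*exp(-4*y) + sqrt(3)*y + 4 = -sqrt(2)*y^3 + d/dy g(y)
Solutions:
 g(y) = C1 - k*exp(-4*y)/4 + sqrt(2)*y^4/4 + sqrt(3)*y^2/2 + 4*y


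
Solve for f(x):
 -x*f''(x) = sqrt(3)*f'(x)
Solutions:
 f(x) = C1 + C2*x^(1 - sqrt(3))


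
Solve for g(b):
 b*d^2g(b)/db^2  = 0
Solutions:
 g(b) = C1 + C2*b


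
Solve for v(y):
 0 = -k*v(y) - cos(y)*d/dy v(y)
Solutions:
 v(y) = C1*exp(k*(log(sin(y) - 1) - log(sin(y) + 1))/2)


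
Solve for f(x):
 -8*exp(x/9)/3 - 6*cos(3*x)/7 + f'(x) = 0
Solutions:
 f(x) = C1 + 24*exp(x/9) + 2*sin(3*x)/7


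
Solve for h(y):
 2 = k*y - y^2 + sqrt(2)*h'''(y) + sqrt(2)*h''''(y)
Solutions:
 h(y) = C1 + C2*y + C3*y^2 + C4*exp(-y) + sqrt(2)*y^5/120 + sqrt(2)*y^4*(-k - 2)/48 + sqrt(2)*y^3*(k + 4)/12


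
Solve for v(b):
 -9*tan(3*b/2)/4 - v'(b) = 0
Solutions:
 v(b) = C1 + 3*log(cos(3*b/2))/2


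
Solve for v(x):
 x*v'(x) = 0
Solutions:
 v(x) = C1


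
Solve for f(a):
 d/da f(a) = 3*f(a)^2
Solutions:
 f(a) = -1/(C1 + 3*a)


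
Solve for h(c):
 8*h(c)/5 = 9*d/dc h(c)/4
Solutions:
 h(c) = C1*exp(32*c/45)


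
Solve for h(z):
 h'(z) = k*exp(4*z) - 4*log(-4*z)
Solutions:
 h(z) = C1 + k*exp(4*z)/4 - 4*z*log(-z) + 4*z*(1 - 2*log(2))


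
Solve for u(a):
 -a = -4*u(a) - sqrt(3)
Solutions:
 u(a) = a/4 - sqrt(3)/4


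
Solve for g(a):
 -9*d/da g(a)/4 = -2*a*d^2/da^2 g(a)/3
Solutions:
 g(a) = C1 + C2*a^(35/8)


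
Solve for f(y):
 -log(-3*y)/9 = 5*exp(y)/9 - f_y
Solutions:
 f(y) = C1 + y*log(-y)/9 + y*(-1 + log(3))/9 + 5*exp(y)/9


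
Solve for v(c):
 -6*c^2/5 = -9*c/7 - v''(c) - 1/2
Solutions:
 v(c) = C1 + C2*c + c^4/10 - 3*c^3/14 - c^2/4


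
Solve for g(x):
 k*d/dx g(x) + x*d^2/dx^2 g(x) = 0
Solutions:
 g(x) = C1 + x^(1 - re(k))*(C2*sin(log(x)*Abs(im(k))) + C3*cos(log(x)*im(k)))


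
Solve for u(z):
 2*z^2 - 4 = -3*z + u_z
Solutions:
 u(z) = C1 + 2*z^3/3 + 3*z^2/2 - 4*z


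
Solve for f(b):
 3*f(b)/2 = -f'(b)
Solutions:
 f(b) = C1*exp(-3*b/2)


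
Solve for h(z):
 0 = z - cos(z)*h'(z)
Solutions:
 h(z) = C1 + Integral(z/cos(z), z)


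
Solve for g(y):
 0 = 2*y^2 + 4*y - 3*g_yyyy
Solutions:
 g(y) = C1 + C2*y + C3*y^2 + C4*y^3 + y^6/540 + y^5/90


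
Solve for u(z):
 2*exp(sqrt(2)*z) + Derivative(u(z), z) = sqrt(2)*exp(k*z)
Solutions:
 u(z) = C1 - sqrt(2)*exp(sqrt(2)*z) + sqrt(2)*exp(k*z)/k


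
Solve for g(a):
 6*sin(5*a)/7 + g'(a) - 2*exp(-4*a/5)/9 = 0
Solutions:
 g(a) = C1 + 6*cos(5*a)/35 - 5*exp(-4*a/5)/18


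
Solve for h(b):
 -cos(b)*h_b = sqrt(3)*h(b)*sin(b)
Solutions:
 h(b) = C1*cos(b)^(sqrt(3))


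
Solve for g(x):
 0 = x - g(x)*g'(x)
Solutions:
 g(x) = -sqrt(C1 + x^2)
 g(x) = sqrt(C1 + x^2)


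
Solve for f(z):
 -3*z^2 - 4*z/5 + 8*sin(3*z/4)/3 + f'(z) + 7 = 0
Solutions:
 f(z) = C1 + z^3 + 2*z^2/5 - 7*z + 32*cos(3*z/4)/9


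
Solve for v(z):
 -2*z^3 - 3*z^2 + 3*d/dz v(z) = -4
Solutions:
 v(z) = C1 + z^4/6 + z^3/3 - 4*z/3


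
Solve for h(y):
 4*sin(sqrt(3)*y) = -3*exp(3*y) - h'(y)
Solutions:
 h(y) = C1 - exp(3*y) + 4*sqrt(3)*cos(sqrt(3)*y)/3


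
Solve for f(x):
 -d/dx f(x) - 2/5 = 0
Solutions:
 f(x) = C1 - 2*x/5


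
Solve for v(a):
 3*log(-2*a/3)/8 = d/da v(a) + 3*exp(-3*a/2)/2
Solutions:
 v(a) = C1 + 3*a*log(-a)/8 + 3*a*(-log(3) - 1 + log(2))/8 + exp(-3*a/2)


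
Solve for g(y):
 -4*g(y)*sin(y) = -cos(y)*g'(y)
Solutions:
 g(y) = C1/cos(y)^4


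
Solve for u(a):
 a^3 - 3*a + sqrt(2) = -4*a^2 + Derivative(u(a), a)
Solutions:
 u(a) = C1 + a^4/4 + 4*a^3/3 - 3*a^2/2 + sqrt(2)*a


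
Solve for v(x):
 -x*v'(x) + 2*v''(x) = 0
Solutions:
 v(x) = C1 + C2*erfi(x/2)


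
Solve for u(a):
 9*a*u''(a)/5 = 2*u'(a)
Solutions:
 u(a) = C1 + C2*a^(19/9)


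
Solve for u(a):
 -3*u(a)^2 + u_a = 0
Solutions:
 u(a) = -1/(C1 + 3*a)


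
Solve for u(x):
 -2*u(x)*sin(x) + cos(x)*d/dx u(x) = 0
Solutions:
 u(x) = C1/cos(x)^2


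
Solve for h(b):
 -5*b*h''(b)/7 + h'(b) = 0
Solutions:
 h(b) = C1 + C2*b^(12/5)


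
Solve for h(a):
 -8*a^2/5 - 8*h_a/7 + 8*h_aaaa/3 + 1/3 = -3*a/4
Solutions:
 h(a) = C1 + C4*exp(3^(1/3)*7^(2/3)*a/7) - 7*a^3/15 + 21*a^2/64 + 7*a/24 + (C2*sin(3^(5/6)*7^(2/3)*a/14) + C3*cos(3^(5/6)*7^(2/3)*a/14))*exp(-3^(1/3)*7^(2/3)*a/14)


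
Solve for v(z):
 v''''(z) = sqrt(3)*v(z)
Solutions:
 v(z) = C1*exp(-3^(1/8)*z) + C2*exp(3^(1/8)*z) + C3*sin(3^(1/8)*z) + C4*cos(3^(1/8)*z)


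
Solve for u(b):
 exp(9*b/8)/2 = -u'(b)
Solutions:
 u(b) = C1 - 4*exp(9*b/8)/9


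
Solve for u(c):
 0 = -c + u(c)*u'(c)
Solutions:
 u(c) = -sqrt(C1 + c^2)
 u(c) = sqrt(C1 + c^2)


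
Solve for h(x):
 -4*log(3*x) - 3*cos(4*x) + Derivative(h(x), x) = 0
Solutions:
 h(x) = C1 + 4*x*log(x) - 4*x + 4*x*log(3) + 3*sin(4*x)/4


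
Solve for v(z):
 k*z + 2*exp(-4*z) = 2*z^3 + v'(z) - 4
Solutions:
 v(z) = C1 + k*z^2/2 - z^4/2 + 4*z - exp(-4*z)/2


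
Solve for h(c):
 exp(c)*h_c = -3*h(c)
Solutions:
 h(c) = C1*exp(3*exp(-c))


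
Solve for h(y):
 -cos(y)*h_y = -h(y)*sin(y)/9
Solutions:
 h(y) = C1/cos(y)^(1/9)


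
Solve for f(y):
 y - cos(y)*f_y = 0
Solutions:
 f(y) = C1 + Integral(y/cos(y), y)


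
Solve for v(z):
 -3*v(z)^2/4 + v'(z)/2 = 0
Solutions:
 v(z) = -2/(C1 + 3*z)


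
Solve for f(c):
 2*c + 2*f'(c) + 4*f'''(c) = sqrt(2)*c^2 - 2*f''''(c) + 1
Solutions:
 f(c) = C1 + C2*exp(c*(-8 + 8*2^(1/3)/(3*sqrt(177) + 43)^(1/3) + 2^(2/3)*(3*sqrt(177) + 43)^(1/3))/12)*sin(2^(1/3)*sqrt(3)*c*(-2^(1/3)*(3*sqrt(177) + 43)^(1/3) + 8/(3*sqrt(177) + 43)^(1/3))/12) + C3*exp(c*(-8 + 8*2^(1/3)/(3*sqrt(177) + 43)^(1/3) + 2^(2/3)*(3*sqrt(177) + 43)^(1/3))/12)*cos(2^(1/3)*sqrt(3)*c*(-2^(1/3)*(3*sqrt(177) + 43)^(1/3) + 8/(3*sqrt(177) + 43)^(1/3))/12) + C4*exp(-c*(8*2^(1/3)/(3*sqrt(177) + 43)^(1/3) + 4 + 2^(2/3)*(3*sqrt(177) + 43)^(1/3))/6) + sqrt(2)*c^3/6 - c^2/2 - 2*sqrt(2)*c + c/2


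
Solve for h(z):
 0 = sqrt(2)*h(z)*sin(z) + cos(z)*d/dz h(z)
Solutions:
 h(z) = C1*cos(z)^(sqrt(2))


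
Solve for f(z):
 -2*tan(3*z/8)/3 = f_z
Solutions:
 f(z) = C1 + 16*log(cos(3*z/8))/9


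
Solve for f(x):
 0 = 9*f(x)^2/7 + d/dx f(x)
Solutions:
 f(x) = 7/(C1 + 9*x)


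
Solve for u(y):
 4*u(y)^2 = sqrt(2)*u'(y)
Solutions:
 u(y) = -1/(C1 + 2*sqrt(2)*y)


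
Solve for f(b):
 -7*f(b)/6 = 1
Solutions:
 f(b) = -6/7


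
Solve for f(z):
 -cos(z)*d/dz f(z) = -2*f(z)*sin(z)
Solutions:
 f(z) = C1/cos(z)^2


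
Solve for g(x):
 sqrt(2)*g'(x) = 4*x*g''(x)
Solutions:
 g(x) = C1 + C2*x^(sqrt(2)/4 + 1)


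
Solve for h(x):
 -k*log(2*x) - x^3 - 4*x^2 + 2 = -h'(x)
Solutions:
 h(x) = C1 + k*x*log(x) - k*x + k*x*log(2) + x^4/4 + 4*x^3/3 - 2*x


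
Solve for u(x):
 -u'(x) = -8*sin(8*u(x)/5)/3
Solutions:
 -8*x/3 + 5*log(cos(8*u(x)/5) - 1)/16 - 5*log(cos(8*u(x)/5) + 1)/16 = C1


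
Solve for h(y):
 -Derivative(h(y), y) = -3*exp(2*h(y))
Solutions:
 h(y) = log(-sqrt(-1/(C1 + 3*y))) - log(2)/2
 h(y) = log(-1/(C1 + 3*y))/2 - log(2)/2


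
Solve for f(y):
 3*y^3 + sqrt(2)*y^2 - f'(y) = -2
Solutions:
 f(y) = C1 + 3*y^4/4 + sqrt(2)*y^3/3 + 2*y


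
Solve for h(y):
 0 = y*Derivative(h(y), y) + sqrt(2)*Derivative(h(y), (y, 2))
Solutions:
 h(y) = C1 + C2*erf(2^(1/4)*y/2)


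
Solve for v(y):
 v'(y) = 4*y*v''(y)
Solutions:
 v(y) = C1 + C2*y^(5/4)


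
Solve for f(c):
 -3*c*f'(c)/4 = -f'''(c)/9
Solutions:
 f(c) = C1 + Integral(C2*airyai(3*2^(1/3)*c/2) + C3*airybi(3*2^(1/3)*c/2), c)


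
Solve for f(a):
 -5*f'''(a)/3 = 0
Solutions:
 f(a) = C1 + C2*a + C3*a^2


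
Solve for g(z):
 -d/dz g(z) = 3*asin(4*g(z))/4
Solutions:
 Integral(1/asin(4*_y), (_y, g(z))) = C1 - 3*z/4


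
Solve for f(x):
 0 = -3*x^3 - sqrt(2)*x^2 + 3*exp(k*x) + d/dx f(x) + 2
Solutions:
 f(x) = C1 + 3*x^4/4 + sqrt(2)*x^3/3 - 2*x - 3*exp(k*x)/k


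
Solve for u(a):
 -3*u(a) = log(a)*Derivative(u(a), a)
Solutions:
 u(a) = C1*exp(-3*li(a))


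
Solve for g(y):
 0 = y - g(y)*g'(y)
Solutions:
 g(y) = -sqrt(C1 + y^2)
 g(y) = sqrt(C1 + y^2)


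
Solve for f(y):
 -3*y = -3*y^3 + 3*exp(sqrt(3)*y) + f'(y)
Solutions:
 f(y) = C1 + 3*y^4/4 - 3*y^2/2 - sqrt(3)*exp(sqrt(3)*y)


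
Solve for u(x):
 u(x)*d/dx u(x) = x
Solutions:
 u(x) = -sqrt(C1 + x^2)
 u(x) = sqrt(C1 + x^2)


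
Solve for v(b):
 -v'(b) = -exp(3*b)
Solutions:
 v(b) = C1 + exp(3*b)/3


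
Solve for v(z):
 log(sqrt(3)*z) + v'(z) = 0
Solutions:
 v(z) = C1 - z*log(z) - z*log(3)/2 + z


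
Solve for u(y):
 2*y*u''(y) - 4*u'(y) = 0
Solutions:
 u(y) = C1 + C2*y^3


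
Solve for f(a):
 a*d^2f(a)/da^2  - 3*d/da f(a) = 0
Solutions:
 f(a) = C1 + C2*a^4


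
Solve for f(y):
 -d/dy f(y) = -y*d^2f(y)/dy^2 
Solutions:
 f(y) = C1 + C2*y^2


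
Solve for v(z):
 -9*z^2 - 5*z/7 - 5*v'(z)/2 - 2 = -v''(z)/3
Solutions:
 v(z) = C1 + C2*exp(15*z/2) - 6*z^3/5 - 109*z^2/175 - 2536*z/2625


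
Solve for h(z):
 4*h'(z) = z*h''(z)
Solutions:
 h(z) = C1 + C2*z^5


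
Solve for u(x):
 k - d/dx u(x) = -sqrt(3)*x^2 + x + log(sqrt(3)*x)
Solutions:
 u(x) = C1 + k*x + sqrt(3)*x^3/3 - x^2/2 - x*log(x) - x*log(3)/2 + x


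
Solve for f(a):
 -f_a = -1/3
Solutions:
 f(a) = C1 + a/3


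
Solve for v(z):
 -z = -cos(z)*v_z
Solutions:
 v(z) = C1 + Integral(z/cos(z), z)


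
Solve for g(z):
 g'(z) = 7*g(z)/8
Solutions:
 g(z) = C1*exp(7*z/8)


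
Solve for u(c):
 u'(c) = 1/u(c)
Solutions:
 u(c) = -sqrt(C1 + 2*c)
 u(c) = sqrt(C1 + 2*c)


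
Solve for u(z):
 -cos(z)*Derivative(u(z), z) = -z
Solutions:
 u(z) = C1 + Integral(z/cos(z), z)


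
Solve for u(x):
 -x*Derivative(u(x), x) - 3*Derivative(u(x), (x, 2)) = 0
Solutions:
 u(x) = C1 + C2*erf(sqrt(6)*x/6)


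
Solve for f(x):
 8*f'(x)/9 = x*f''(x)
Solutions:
 f(x) = C1 + C2*x^(17/9)


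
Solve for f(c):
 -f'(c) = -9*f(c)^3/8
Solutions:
 f(c) = -2*sqrt(-1/(C1 + 9*c))
 f(c) = 2*sqrt(-1/(C1 + 9*c))


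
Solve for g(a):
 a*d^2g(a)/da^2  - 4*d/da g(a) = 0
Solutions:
 g(a) = C1 + C2*a^5


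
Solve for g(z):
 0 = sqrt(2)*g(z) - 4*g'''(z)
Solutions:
 g(z) = C3*exp(sqrt(2)*z/2) + (C1*sin(sqrt(6)*z/4) + C2*cos(sqrt(6)*z/4))*exp(-sqrt(2)*z/4)


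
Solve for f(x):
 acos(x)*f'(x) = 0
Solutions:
 f(x) = C1


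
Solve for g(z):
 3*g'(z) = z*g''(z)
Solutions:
 g(z) = C1 + C2*z^4


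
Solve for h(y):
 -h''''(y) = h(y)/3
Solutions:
 h(y) = (C1*sin(sqrt(2)*3^(3/4)*y/6) + C2*cos(sqrt(2)*3^(3/4)*y/6))*exp(-sqrt(2)*3^(3/4)*y/6) + (C3*sin(sqrt(2)*3^(3/4)*y/6) + C4*cos(sqrt(2)*3^(3/4)*y/6))*exp(sqrt(2)*3^(3/4)*y/6)


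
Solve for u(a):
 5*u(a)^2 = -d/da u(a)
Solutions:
 u(a) = 1/(C1 + 5*a)


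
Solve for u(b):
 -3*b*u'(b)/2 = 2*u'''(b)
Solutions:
 u(b) = C1 + Integral(C2*airyai(-6^(1/3)*b/2) + C3*airybi(-6^(1/3)*b/2), b)


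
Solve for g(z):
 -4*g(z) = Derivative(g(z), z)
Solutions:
 g(z) = C1*exp(-4*z)


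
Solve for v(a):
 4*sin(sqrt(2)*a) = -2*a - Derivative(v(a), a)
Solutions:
 v(a) = C1 - a^2 + 2*sqrt(2)*cos(sqrt(2)*a)


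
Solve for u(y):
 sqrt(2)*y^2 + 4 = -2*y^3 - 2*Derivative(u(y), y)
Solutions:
 u(y) = C1 - y^4/4 - sqrt(2)*y^3/6 - 2*y


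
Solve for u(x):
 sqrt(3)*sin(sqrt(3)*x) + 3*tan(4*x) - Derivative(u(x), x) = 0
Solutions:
 u(x) = C1 - 3*log(cos(4*x))/4 - cos(sqrt(3)*x)


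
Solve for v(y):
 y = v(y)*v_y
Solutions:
 v(y) = -sqrt(C1 + y^2)
 v(y) = sqrt(C1 + y^2)


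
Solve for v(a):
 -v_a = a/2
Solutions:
 v(a) = C1 - a^2/4


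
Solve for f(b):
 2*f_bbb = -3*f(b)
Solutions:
 f(b) = C3*exp(-2^(2/3)*3^(1/3)*b/2) + (C1*sin(2^(2/3)*3^(5/6)*b/4) + C2*cos(2^(2/3)*3^(5/6)*b/4))*exp(2^(2/3)*3^(1/3)*b/4)


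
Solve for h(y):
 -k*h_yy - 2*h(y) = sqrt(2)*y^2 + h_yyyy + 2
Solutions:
 h(y) = C1*exp(-sqrt(2)*y*sqrt(-k - sqrt(k^2 - 8))/2) + C2*exp(sqrt(2)*y*sqrt(-k - sqrt(k^2 - 8))/2) + C3*exp(-sqrt(2)*y*sqrt(-k + sqrt(k^2 - 8))/2) + C4*exp(sqrt(2)*y*sqrt(-k + sqrt(k^2 - 8))/2) + sqrt(2)*k/2 - sqrt(2)*y^2/2 - 1


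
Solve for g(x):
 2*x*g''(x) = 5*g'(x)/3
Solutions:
 g(x) = C1 + C2*x^(11/6)


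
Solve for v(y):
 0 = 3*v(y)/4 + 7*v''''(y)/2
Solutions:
 v(y) = (C1*sin(6^(1/4)*7^(3/4)*y/14) + C2*cos(6^(1/4)*7^(3/4)*y/14))*exp(-6^(1/4)*7^(3/4)*y/14) + (C3*sin(6^(1/4)*7^(3/4)*y/14) + C4*cos(6^(1/4)*7^(3/4)*y/14))*exp(6^(1/4)*7^(3/4)*y/14)


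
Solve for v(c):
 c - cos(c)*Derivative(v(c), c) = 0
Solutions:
 v(c) = C1 + Integral(c/cos(c), c)


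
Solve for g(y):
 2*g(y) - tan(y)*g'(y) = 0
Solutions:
 g(y) = C1*sin(y)^2


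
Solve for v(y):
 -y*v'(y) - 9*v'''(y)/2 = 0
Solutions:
 v(y) = C1 + Integral(C2*airyai(-6^(1/3)*y/3) + C3*airybi(-6^(1/3)*y/3), y)


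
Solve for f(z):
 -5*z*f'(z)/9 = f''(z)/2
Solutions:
 f(z) = C1 + C2*erf(sqrt(5)*z/3)


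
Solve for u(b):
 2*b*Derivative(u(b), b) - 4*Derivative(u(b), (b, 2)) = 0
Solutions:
 u(b) = C1 + C2*erfi(b/2)


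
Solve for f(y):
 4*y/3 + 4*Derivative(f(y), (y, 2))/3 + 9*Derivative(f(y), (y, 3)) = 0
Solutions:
 f(y) = C1 + C2*y + C3*exp(-4*y/27) - y^3/6 + 27*y^2/8


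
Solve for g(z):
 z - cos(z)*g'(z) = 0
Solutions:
 g(z) = C1 + Integral(z/cos(z), z)


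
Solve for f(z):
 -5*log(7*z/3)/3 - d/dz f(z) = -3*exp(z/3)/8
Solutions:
 f(z) = C1 - 5*z*log(z)/3 + 5*z*(-log(7) + 1 + log(3))/3 + 9*exp(z/3)/8


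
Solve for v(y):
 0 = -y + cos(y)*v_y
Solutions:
 v(y) = C1 + Integral(y/cos(y), y)


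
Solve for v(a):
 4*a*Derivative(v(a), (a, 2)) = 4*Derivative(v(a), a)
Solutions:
 v(a) = C1 + C2*a^2


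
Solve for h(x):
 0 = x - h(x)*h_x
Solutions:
 h(x) = -sqrt(C1 + x^2)
 h(x) = sqrt(C1 + x^2)


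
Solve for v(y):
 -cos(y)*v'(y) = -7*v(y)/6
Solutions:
 v(y) = C1*(sin(y) + 1)^(7/12)/(sin(y) - 1)^(7/12)


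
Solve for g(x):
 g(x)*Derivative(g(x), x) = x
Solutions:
 g(x) = -sqrt(C1 + x^2)
 g(x) = sqrt(C1 + x^2)


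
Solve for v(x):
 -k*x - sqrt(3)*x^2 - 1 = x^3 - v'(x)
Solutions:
 v(x) = C1 + k*x^2/2 + x^4/4 + sqrt(3)*x^3/3 + x


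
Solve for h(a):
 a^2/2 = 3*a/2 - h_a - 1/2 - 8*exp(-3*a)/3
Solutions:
 h(a) = C1 - a^3/6 + 3*a^2/4 - a/2 + 8*exp(-3*a)/9


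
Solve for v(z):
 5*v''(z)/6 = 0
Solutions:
 v(z) = C1 + C2*z


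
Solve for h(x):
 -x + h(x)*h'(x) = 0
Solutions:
 h(x) = -sqrt(C1 + x^2)
 h(x) = sqrt(C1 + x^2)


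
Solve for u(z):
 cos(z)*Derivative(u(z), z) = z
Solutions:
 u(z) = C1 + Integral(z/cos(z), z)


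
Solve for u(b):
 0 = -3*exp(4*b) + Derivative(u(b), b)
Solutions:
 u(b) = C1 + 3*exp(4*b)/4


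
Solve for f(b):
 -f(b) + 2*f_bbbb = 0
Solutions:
 f(b) = C1*exp(-2^(3/4)*b/2) + C2*exp(2^(3/4)*b/2) + C3*sin(2^(3/4)*b/2) + C4*cos(2^(3/4)*b/2)


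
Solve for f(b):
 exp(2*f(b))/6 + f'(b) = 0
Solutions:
 f(b) = log(-1/(C1 - b))/2 + log(3)/2
 f(b) = log(-sqrt(1/(C1 + b))) + log(3)/2


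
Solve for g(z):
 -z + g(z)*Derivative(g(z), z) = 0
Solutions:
 g(z) = -sqrt(C1 + z^2)
 g(z) = sqrt(C1 + z^2)


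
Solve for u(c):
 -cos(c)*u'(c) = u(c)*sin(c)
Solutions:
 u(c) = C1*cos(c)


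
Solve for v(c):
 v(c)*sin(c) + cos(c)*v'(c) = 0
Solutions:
 v(c) = C1*cos(c)


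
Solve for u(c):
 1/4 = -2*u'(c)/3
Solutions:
 u(c) = C1 - 3*c/8


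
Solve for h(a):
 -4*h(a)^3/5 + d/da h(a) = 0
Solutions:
 h(a) = -sqrt(10)*sqrt(-1/(C1 + 4*a))/2
 h(a) = sqrt(10)*sqrt(-1/(C1 + 4*a))/2


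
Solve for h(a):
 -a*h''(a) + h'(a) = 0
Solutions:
 h(a) = C1 + C2*a^2


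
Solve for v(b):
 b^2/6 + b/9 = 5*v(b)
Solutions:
 v(b) = b*(3*b + 2)/90


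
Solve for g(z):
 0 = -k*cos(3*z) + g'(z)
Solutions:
 g(z) = C1 + k*sin(3*z)/3


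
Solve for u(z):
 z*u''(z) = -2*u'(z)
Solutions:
 u(z) = C1 + C2/z


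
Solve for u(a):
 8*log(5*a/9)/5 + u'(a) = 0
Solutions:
 u(a) = C1 - 8*a*log(a)/5 - 8*a*log(5)/5 + 8*a/5 + 16*a*log(3)/5


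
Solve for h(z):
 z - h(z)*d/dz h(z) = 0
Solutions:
 h(z) = -sqrt(C1 + z^2)
 h(z) = sqrt(C1 + z^2)


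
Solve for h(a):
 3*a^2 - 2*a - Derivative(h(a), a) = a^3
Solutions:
 h(a) = C1 - a^4/4 + a^3 - a^2


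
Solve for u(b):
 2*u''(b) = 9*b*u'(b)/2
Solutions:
 u(b) = C1 + C2*erfi(3*sqrt(2)*b/4)


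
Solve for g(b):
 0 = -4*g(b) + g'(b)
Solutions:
 g(b) = C1*exp(4*b)


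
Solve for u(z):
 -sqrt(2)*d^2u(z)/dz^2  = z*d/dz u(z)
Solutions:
 u(z) = C1 + C2*erf(2^(1/4)*z/2)


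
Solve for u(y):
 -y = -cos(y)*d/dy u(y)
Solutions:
 u(y) = C1 + Integral(y/cos(y), y)


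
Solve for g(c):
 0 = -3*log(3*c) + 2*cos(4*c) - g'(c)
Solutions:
 g(c) = C1 - 3*c*log(c) - 3*c*log(3) + 3*c + sin(4*c)/2


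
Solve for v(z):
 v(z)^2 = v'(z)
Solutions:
 v(z) = -1/(C1 + z)


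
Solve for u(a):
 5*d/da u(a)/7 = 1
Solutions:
 u(a) = C1 + 7*a/5


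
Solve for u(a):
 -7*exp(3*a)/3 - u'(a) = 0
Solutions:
 u(a) = C1 - 7*exp(3*a)/9


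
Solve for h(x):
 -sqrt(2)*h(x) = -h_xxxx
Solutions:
 h(x) = C1*exp(-2^(1/8)*x) + C2*exp(2^(1/8)*x) + C3*sin(2^(1/8)*x) + C4*cos(2^(1/8)*x)


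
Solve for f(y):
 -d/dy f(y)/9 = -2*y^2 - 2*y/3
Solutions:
 f(y) = C1 + 6*y^3 + 3*y^2


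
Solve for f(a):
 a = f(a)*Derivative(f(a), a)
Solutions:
 f(a) = -sqrt(C1 + a^2)
 f(a) = sqrt(C1 + a^2)


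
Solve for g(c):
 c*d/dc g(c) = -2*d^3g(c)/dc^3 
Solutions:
 g(c) = C1 + Integral(C2*airyai(-2^(2/3)*c/2) + C3*airybi(-2^(2/3)*c/2), c)


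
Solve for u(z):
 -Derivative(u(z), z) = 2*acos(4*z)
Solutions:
 u(z) = C1 - 2*z*acos(4*z) + sqrt(1 - 16*z^2)/2


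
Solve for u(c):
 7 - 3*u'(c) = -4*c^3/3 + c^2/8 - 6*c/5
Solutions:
 u(c) = C1 + c^4/9 - c^3/72 + c^2/5 + 7*c/3


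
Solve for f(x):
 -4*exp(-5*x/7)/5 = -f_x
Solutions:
 f(x) = C1 - 28*exp(-5*x/7)/25


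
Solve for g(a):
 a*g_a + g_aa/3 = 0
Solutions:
 g(a) = C1 + C2*erf(sqrt(6)*a/2)


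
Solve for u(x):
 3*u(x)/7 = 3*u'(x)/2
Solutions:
 u(x) = C1*exp(2*x/7)


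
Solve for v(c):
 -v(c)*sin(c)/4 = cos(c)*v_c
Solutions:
 v(c) = C1*cos(c)^(1/4)


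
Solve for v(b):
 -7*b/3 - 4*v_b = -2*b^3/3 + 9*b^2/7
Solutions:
 v(b) = C1 + b^4/24 - 3*b^3/28 - 7*b^2/24


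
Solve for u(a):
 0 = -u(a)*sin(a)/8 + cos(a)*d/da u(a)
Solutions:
 u(a) = C1/cos(a)^(1/8)


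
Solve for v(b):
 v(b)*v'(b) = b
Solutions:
 v(b) = -sqrt(C1 + b^2)
 v(b) = sqrt(C1 + b^2)


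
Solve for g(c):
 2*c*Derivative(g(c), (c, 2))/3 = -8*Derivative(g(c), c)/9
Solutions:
 g(c) = C1 + C2/c^(1/3)


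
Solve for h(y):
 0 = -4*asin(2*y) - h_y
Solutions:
 h(y) = C1 - 4*y*asin(2*y) - 2*sqrt(1 - 4*y^2)


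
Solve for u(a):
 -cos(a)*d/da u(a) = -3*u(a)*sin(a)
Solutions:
 u(a) = C1/cos(a)^3


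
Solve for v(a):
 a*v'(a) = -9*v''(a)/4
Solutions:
 v(a) = C1 + C2*erf(sqrt(2)*a/3)


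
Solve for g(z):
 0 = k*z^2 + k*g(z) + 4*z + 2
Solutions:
 g(z) = (-k*z^2 - 4*z - 2)/k


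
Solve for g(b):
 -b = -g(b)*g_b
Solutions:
 g(b) = -sqrt(C1 + b^2)
 g(b) = sqrt(C1 + b^2)


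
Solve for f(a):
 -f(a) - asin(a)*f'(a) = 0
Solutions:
 f(a) = C1*exp(-Integral(1/asin(a), a))


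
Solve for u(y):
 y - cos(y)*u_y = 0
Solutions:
 u(y) = C1 + Integral(y/cos(y), y)


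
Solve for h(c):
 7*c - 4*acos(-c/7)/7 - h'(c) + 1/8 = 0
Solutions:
 h(c) = C1 + 7*c^2/2 - 4*c*acos(-c/7)/7 + c/8 - 4*sqrt(49 - c^2)/7


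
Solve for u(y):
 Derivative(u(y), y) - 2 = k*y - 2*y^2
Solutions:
 u(y) = C1 + k*y^2/2 - 2*y^3/3 + 2*y


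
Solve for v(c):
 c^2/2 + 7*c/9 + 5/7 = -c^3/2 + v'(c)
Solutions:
 v(c) = C1 + c^4/8 + c^3/6 + 7*c^2/18 + 5*c/7


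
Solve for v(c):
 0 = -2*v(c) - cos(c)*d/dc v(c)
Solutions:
 v(c) = C1*(sin(c) - 1)/(sin(c) + 1)


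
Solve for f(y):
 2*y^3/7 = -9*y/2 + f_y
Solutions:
 f(y) = C1 + y^4/14 + 9*y^2/4


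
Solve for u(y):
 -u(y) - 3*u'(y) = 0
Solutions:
 u(y) = C1*exp(-y/3)


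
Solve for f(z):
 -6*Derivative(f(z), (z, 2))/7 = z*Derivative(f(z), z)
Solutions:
 f(z) = C1 + C2*erf(sqrt(21)*z/6)


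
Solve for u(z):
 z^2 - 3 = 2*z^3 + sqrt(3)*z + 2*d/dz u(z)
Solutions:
 u(z) = C1 - z^4/4 + z^3/6 - sqrt(3)*z^2/4 - 3*z/2


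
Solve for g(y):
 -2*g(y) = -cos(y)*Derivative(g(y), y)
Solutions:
 g(y) = C1*(sin(y) + 1)/(sin(y) - 1)


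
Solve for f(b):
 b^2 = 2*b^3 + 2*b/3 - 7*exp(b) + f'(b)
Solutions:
 f(b) = C1 - b^4/2 + b^3/3 - b^2/3 + 7*exp(b)


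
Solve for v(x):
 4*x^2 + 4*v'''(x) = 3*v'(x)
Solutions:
 v(x) = C1 + C2*exp(-sqrt(3)*x/2) + C3*exp(sqrt(3)*x/2) + 4*x^3/9 + 32*x/9


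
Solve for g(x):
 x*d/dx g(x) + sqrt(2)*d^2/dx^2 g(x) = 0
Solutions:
 g(x) = C1 + C2*erf(2^(1/4)*x/2)


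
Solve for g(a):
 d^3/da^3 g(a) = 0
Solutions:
 g(a) = C1 + C2*a + C3*a^2


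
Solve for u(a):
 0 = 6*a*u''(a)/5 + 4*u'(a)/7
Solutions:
 u(a) = C1 + C2*a^(11/21)


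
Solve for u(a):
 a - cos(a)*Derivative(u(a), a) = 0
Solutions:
 u(a) = C1 + Integral(a/cos(a), a)


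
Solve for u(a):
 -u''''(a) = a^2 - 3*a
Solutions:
 u(a) = C1 + C2*a + C3*a^2 + C4*a^3 - a^6/360 + a^5/40


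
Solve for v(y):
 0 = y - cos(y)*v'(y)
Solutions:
 v(y) = C1 + Integral(y/cos(y), y)


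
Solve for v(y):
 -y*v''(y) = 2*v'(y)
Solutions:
 v(y) = C1 + C2/y


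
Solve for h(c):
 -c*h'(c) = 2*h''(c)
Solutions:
 h(c) = C1 + C2*erf(c/2)


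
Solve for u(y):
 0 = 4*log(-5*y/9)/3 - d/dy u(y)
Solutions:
 u(y) = C1 + 4*y*log(-y)/3 + 4*y*(-2*log(3) - 1 + log(5))/3


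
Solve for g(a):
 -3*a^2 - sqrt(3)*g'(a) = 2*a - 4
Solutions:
 g(a) = C1 - sqrt(3)*a^3/3 - sqrt(3)*a^2/3 + 4*sqrt(3)*a/3


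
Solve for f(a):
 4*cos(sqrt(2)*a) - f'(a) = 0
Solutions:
 f(a) = C1 + 2*sqrt(2)*sin(sqrt(2)*a)


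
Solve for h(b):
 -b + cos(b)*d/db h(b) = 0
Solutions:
 h(b) = C1 + Integral(b/cos(b), b)


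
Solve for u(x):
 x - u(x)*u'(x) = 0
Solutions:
 u(x) = -sqrt(C1 + x^2)
 u(x) = sqrt(C1 + x^2)


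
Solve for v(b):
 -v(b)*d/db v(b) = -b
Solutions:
 v(b) = -sqrt(C1 + b^2)
 v(b) = sqrt(C1 + b^2)


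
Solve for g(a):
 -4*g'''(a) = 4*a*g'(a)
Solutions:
 g(a) = C1 + Integral(C2*airyai(-a) + C3*airybi(-a), a)


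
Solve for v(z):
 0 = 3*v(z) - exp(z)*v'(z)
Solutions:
 v(z) = C1*exp(-3*exp(-z))


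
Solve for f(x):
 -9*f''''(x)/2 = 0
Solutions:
 f(x) = C1 + C2*x + C3*x^2 + C4*x^3


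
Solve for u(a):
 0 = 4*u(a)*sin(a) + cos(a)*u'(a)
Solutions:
 u(a) = C1*cos(a)^4


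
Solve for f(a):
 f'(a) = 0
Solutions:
 f(a) = C1


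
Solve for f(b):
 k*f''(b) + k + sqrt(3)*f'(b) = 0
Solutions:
 f(b) = C1 + C2*exp(-sqrt(3)*b/k) - sqrt(3)*b*k/3


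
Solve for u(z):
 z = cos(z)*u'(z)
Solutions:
 u(z) = C1 + Integral(z/cos(z), z)


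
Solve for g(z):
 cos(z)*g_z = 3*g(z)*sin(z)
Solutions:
 g(z) = C1/cos(z)^3


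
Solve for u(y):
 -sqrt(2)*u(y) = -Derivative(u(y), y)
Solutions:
 u(y) = C1*exp(sqrt(2)*y)


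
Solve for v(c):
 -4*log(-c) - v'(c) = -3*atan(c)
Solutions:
 v(c) = C1 - 4*c*log(-c) + 3*c*atan(c) + 4*c - 3*log(c^2 + 1)/2


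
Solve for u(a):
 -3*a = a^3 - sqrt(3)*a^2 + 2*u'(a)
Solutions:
 u(a) = C1 - a^4/8 + sqrt(3)*a^3/6 - 3*a^2/4


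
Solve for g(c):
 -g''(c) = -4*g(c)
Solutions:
 g(c) = C1*exp(-2*c) + C2*exp(2*c)


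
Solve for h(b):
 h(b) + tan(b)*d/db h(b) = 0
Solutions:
 h(b) = C1/sin(b)


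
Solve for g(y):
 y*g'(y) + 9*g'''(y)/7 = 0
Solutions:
 g(y) = C1 + Integral(C2*airyai(-21^(1/3)*y/3) + C3*airybi(-21^(1/3)*y/3), y)


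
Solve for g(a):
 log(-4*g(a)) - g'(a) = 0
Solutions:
 -Integral(1/(log(-_y) + 2*log(2)), (_y, g(a))) = C1 - a


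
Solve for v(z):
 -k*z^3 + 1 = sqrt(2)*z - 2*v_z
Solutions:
 v(z) = C1 + k*z^4/8 + sqrt(2)*z^2/4 - z/2


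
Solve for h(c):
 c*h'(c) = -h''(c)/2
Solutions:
 h(c) = C1 + C2*erf(c)


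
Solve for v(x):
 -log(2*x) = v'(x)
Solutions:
 v(x) = C1 - x*log(x) - x*log(2) + x


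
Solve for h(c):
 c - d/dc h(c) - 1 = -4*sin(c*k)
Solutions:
 h(c) = C1 + c^2/2 - c - 4*cos(c*k)/k


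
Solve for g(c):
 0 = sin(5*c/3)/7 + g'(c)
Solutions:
 g(c) = C1 + 3*cos(5*c/3)/35


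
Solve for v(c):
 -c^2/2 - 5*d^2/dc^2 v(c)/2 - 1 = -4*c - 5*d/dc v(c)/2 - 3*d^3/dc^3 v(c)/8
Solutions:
 v(c) = C1 + C2*exp(2*c*(5 - sqrt(10))/3) + C3*exp(2*c*(sqrt(10) + 5)/3) + c^3/15 - 3*c^2/5 - 43*c/50


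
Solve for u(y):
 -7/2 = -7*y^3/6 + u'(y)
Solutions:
 u(y) = C1 + 7*y^4/24 - 7*y/2


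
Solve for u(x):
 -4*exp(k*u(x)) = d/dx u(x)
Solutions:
 u(x) = Piecewise((log(1/(C1*k + 4*k*x))/k, Ne(k, 0)), (nan, True))
 u(x) = Piecewise((C1 - 4*x, Eq(k, 0)), (nan, True))


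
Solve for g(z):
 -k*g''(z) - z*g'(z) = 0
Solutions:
 g(z) = C1 + C2*sqrt(k)*erf(sqrt(2)*z*sqrt(1/k)/2)
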